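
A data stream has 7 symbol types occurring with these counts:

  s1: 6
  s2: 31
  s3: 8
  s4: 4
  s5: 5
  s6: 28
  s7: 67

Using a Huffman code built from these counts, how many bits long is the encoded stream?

328

Merge the two smallest weights repeatedly:
merge s4(4) and s5(5): 9
merge s1(6) and s3(8): 14
merge 9 and 14: 23
merge 23 and s6(28): 51
merge s2(31) and 51: 82
merge s7(67) and 82: 149
Each symbol's bit-cost is frequency × depth; summing gives 328 bits (equivalently 9 + 14 + 23 + 51 + 82 + 149).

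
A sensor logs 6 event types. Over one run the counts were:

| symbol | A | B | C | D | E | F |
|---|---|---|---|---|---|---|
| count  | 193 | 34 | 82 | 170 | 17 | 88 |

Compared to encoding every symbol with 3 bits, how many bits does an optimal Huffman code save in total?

400

Fixed-length: 3 bits × 584 symbols = 1752 bits.
Huffman merges:
E(17) + B(34) → 51
51 + C(82) → 133
F(88) + 133 → 221
D(170) + A(193) → 363
221 + 363 → 584
Huffman total = 51 + 133 + 221 + 363 + 584 = 1352 bits.
Saving = 1752 − 1352 = 400 bits.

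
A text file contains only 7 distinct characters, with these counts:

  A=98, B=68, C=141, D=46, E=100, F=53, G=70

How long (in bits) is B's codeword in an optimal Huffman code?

Huffman merges, smallest pair first:
combine D(46), F(53) → 99
combine B(68), G(70) → 138
combine A(98), 99 → 197
combine E(100), 138 → 238
combine C(141), 197 → 338
combine 238, 338 → 576
B sits 3 levels below the root, so its codeword is 3 bits.

3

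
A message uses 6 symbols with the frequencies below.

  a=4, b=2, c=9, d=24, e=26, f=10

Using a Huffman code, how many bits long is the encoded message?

170

Greedily combine the two least-frequent nodes:
merge b(2) and a(4): 6
merge 6 and c(9): 15
merge f(10) and 15: 25
merge d(24) and 25: 49
merge e(26) and 49: 75
The encoded length is the sum of every internal node's weight: 6 + 15 + 25 + 49 + 75 = 170 bits.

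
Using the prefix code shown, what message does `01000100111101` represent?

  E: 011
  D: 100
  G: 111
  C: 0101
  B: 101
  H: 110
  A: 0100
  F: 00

Read left to right; each codeword is recognised as soon as it completes (prefix code):
  0100→A | 0100→A | 111→G | 101→B
Decoded message: AAGB

AAGB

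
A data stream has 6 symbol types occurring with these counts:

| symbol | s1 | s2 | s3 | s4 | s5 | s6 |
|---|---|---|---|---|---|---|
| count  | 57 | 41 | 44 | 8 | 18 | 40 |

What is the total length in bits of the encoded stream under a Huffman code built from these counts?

508

Greedily combine the two least-frequent nodes:
combine s4(8), s5(18) → 26
combine 26, s6(40) → 66
combine s2(41), s3(44) → 85
combine s1(57), 66 → 123
combine 85, 123 → 208
Total encoded bits = sum of merged weights = 26 + 66 + 85 + 123 + 208 = 508.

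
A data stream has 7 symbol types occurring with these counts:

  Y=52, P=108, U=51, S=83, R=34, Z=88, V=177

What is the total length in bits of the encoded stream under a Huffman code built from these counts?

1579

Greedily combine the two least-frequent nodes:
R(34) + U(51) → 85
Y(52) + S(83) → 135
85 + Z(88) → 173
P(108) + 135 → 243
173 + V(177) → 350
243 + 350 → 593
The encoded length is the sum of every internal node's weight: 85 + 135 + 173 + 243 + 350 + 593 = 1579 bits.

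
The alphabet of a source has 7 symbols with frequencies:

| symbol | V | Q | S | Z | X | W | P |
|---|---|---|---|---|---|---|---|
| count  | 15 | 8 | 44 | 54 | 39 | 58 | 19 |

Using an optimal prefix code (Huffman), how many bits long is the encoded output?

Greedily combine the two least-frequent nodes:
merge Q(8) and V(15): 23
merge P(19) and 23: 42
merge X(39) and 42: 81
merge S(44) and Z(54): 98
merge W(58) and 81: 139
merge 98 and 139: 237
Total encoded bits = sum of merged weights = 23 + 42 + 81 + 98 + 139 + 237 = 620.

620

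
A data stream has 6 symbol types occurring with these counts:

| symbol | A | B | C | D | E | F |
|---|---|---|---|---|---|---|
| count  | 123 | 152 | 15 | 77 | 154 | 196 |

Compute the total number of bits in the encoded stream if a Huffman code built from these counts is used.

1741

Build the Huffman tree bottom-up:
merge C(15) and D(77): 92
merge 92 and A(123): 215
merge B(152) and E(154): 306
merge F(196) and 215: 411
merge 306 and 411: 717
Total encoded bits = sum of merged weights = 92 + 215 + 306 + 411 + 717 = 1741.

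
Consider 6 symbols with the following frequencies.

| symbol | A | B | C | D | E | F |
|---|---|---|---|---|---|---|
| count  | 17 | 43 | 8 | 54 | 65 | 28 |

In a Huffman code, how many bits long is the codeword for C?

Build the tree from the bottom:
C(8) + A(17) → 25
25 + F(28) → 53
B(43) + 53 → 96
D(54) + E(65) → 119
96 + 119 → 215
The subtree containing C is merged 4 times, so code length = 4.

4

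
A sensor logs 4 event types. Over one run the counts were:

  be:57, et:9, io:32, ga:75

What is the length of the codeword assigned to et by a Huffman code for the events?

3

Build the tree from the bottom:
et(9) + io(32) → 41
41 + be(57) → 98
ga(75) + 98 → 173
The subtree containing et is merged 3 times, so code length = 3.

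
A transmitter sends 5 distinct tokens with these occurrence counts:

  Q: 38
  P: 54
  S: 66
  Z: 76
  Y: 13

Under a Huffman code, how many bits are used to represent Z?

Huffman merges, smallest pair first:
merge Y(13) and Q(38): 51
merge 51 and P(54): 105
merge S(66) and Z(76): 142
merge 105 and 142: 247
The subtree containing Z is merged 2 times, so code length = 2.

2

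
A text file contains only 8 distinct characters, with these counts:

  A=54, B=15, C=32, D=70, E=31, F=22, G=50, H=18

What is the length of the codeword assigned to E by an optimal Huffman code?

Repeatedly merge the two smallest:
B(15) + H(18) → 33
F(22) + E(31) → 53
C(32) + 33 → 65
G(50) + 53 → 103
A(54) + 65 → 119
D(70) + 103 → 173
119 + 173 → 292
E sits 4 levels below the root, so its codeword is 4 bits.

4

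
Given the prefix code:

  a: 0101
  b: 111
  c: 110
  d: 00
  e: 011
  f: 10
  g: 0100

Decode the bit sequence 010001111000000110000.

gecddedd

Read left to right; each codeword is recognised as soon as it completes (prefix code):
  0100→g | 011→e | 110→c | 00→d | 00→d | 011→e | 00→d | 00→d
Decoded message: gecddedd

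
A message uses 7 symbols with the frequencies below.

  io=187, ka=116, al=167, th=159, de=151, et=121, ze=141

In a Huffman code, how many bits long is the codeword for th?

Huffman merges, smallest pair first:
combine ka(116), et(121) → 237
combine ze(141), de(151) → 292
combine th(159), al(167) → 326
combine io(187), 237 → 424
combine 292, 326 → 618
combine 424, 618 → 1042
th sits 3 levels below the root, so its codeword is 3 bits.

3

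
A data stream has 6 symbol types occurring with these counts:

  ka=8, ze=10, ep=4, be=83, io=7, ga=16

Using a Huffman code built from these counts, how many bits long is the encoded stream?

Merge the two smallest weights repeatedly:
ep(4) + io(7) → 11
ka(8) + ze(10) → 18
11 + ga(16) → 27
18 + 27 → 45
45 + be(83) → 128
Total encoded bits = sum of merged weights = 11 + 18 + 27 + 45 + 128 = 229.

229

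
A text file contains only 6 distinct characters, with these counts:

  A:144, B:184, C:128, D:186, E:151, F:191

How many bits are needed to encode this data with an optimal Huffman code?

Build the Huffman tree bottom-up:
C(128) + A(144) → 272
E(151) + B(184) → 335
D(186) + F(191) → 377
272 + 335 → 607
377 + 607 → 984
Total encoded bits = sum of merged weights = 272 + 335 + 377 + 607 + 984 = 2575.

2575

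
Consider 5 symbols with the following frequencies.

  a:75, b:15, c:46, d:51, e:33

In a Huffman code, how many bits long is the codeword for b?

Huffman merges, smallest pair first:
combine b(15), e(33) → 48
combine c(46), 48 → 94
combine d(51), a(75) → 126
combine 94, 126 → 220
b's leaf is at depth 3, giving a 3-bit codeword.

3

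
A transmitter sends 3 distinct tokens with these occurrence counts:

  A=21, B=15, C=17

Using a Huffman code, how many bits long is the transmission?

Greedily combine the two least-frequent nodes:
B(15) + C(17) → 32
A(21) + 32 → 53
Each symbol's bit-cost is frequency × depth; summing gives 85 bits (equivalently 32 + 53).

85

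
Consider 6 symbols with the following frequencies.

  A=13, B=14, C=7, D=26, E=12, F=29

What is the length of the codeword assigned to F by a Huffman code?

Huffman merges, smallest pair first:
merge C(7) and E(12): 19
merge A(13) and B(14): 27
merge 19 and D(26): 45
merge 27 and F(29): 56
merge 45 and 56: 101
The subtree containing F is merged 2 times, so code length = 2.

2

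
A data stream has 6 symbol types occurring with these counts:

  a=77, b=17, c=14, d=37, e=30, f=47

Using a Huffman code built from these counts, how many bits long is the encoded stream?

Merge the two smallest weights repeatedly:
merge c(14) and b(17): 31
merge e(30) and 31: 61
merge d(37) and f(47): 84
merge 61 and a(77): 138
merge 84 and 138: 222
Total encoded bits = sum of merged weights = 31 + 61 + 84 + 138 + 222 = 536.

536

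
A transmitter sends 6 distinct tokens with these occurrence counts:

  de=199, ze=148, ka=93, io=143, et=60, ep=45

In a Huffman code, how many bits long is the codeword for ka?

3

Build the tree from the bottom:
merge ep(45) and et(60): 105
merge ka(93) and 105: 198
merge io(143) and ze(148): 291
merge 198 and de(199): 397
merge 291 and 397: 688
ka sits 3 levels below the root, so its codeword is 3 bits.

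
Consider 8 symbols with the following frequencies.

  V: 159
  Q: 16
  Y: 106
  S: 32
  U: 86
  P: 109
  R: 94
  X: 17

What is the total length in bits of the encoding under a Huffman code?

1687

Merge the two smallest weights repeatedly:
combine Q(16), X(17) → 33
combine S(32), 33 → 65
combine 65, U(86) → 151
combine R(94), Y(106) → 200
combine P(109), 151 → 260
combine V(159), 200 → 359
combine 260, 359 → 619
The encoded length is the sum of every internal node's weight: 33 + 65 + 151 + 200 + 260 + 359 + 619 = 1687 bits.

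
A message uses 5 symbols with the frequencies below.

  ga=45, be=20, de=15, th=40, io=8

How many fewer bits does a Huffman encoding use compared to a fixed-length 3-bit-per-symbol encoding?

107

Fixed-length: 3 bits × 128 symbols = 384 bits.
Huffman merges:
combine io(8), de(15) → 23
combine be(20), 23 → 43
combine th(40), 43 → 83
combine ga(45), 83 → 128
Huffman total = 23 + 43 + 83 + 128 = 277 bits.
Saving = 384 − 277 = 107 bits.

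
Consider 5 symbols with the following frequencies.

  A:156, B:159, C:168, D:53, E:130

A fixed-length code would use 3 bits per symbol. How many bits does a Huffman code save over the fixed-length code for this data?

483

Fixed-length: 3 bits × 666 symbols = 1998 bits.
Huffman merges:
D(53) + E(130) → 183
A(156) + B(159) → 315
C(168) + 183 → 351
315 + 351 → 666
Huffman total = 183 + 315 + 351 + 666 = 1515 bits.
Saving = 1998 − 1515 = 483 bits.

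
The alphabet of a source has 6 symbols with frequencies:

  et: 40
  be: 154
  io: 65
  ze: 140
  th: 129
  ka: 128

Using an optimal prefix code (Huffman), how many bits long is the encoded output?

Greedily combine the two least-frequent nodes:
merge et(40) and io(65): 105
merge 105 and ka(128): 233
merge th(129) and ze(140): 269
merge be(154) and 233: 387
merge 269 and 387: 656
Each symbol's bit-cost is frequency × depth; summing gives 1650 bits (equivalently 105 + 233 + 269 + 387 + 656).

1650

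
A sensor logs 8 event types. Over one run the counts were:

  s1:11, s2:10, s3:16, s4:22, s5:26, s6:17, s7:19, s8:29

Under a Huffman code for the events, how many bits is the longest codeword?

Merge the two lowest-weight nodes at each step:
combine s2(10), s1(11) → 21
combine s3(16), s6(17) → 33
combine s7(19), 21 → 40
combine s4(22), s5(26) → 48
combine s8(29), 33 → 62
combine 40, 48 → 88
combine 62, 88 → 150
The rarest symbols sit at the bottom; the longest codeword is 4 bits.

4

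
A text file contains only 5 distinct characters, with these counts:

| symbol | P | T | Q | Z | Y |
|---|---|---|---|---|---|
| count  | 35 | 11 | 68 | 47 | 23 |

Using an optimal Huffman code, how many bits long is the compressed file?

402

Greedily combine the two least-frequent nodes:
merge T(11) and Y(23): 34
merge 34 and P(35): 69
merge Z(47) and Q(68): 115
merge 69 and 115: 184
Total encoded bits = sum of merged weights = 34 + 69 + 115 + 184 = 402.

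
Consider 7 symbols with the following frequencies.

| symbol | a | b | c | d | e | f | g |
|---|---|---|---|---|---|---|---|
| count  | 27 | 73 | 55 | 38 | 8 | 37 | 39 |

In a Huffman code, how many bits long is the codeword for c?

2

Repeatedly merge the two smallest:
merge e(8) and a(27): 35
merge 35 and f(37): 72
merge d(38) and g(39): 77
merge c(55) and 72: 127
merge b(73) and 77: 150
merge 127 and 150: 277
c's leaf is at depth 2, giving a 2-bit codeword.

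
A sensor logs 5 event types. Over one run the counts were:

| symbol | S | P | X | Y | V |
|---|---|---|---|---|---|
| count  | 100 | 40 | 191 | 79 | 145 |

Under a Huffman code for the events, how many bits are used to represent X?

2

Repeatedly merge the two smallest:
combine P(40), Y(79) → 119
combine S(100), 119 → 219
combine V(145), X(191) → 336
combine 219, 336 → 555
X sits 2 levels below the root, so its codeword is 2 bits.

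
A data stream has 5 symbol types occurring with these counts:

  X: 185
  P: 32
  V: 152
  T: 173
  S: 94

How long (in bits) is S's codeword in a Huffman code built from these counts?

Repeatedly merge the two smallest:
combine P(32), S(94) → 126
combine 126, V(152) → 278
combine T(173), X(185) → 358
combine 278, 358 → 636
The subtree containing S is merged 3 times, so code length = 3.

3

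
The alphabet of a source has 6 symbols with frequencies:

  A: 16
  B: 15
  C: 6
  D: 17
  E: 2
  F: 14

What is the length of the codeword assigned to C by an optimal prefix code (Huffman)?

4

Huffman merges, smallest pair first:
merge E(2) and C(6): 8
merge 8 and F(14): 22
merge B(15) and A(16): 31
merge D(17) and 22: 39
merge 31 and 39: 70
The subtree containing C is merged 4 times, so code length = 4.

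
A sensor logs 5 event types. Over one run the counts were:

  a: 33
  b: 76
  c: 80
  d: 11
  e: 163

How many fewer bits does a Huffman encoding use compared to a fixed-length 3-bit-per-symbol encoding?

Fixed-length: 3 bits × 363 symbols = 1089 bits.
Huffman merges:
merge d(11) and a(33): 44
merge 44 and b(76): 120
merge c(80) and 120: 200
merge e(163) and 200: 363
Huffman total = 44 + 120 + 200 + 363 = 727 bits.
Saving = 1089 − 727 = 362 bits.

362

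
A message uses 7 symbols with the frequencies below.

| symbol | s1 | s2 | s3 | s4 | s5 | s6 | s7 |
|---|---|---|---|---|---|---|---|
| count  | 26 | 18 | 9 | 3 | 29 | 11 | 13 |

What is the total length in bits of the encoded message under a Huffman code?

284

Greedily combine the two least-frequent nodes:
merge s4(3) and s3(9): 12
merge s6(11) and 12: 23
merge s7(13) and s2(18): 31
merge 23 and s1(26): 49
merge s5(29) and 31: 60
merge 49 and 60: 109
Each symbol's bit-cost is frequency × depth; summing gives 284 bits (equivalently 12 + 23 + 31 + 49 + 60 + 109).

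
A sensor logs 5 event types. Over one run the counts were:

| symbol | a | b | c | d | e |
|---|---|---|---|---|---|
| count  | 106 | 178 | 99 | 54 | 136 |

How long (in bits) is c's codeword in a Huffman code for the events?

3

Build the tree from the bottom:
d(54) + c(99) → 153
a(106) + e(136) → 242
153 + b(178) → 331
242 + 331 → 573
The subtree containing c is merged 3 times, so code length = 3.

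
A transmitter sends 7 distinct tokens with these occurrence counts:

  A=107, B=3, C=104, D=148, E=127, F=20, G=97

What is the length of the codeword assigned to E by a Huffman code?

2

Huffman merges, smallest pair first:
B(3) + F(20) → 23
23 + G(97) → 120
C(104) + A(107) → 211
120 + E(127) → 247
D(148) + 211 → 359
247 + 359 → 606
The subtree containing E is merged 2 times, so code length = 2.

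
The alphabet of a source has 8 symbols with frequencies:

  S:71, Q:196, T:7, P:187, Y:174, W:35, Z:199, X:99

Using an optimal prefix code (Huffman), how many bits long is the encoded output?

Build the Huffman tree bottom-up:
merge T(7) and W(35): 42
merge 42 and S(71): 113
merge X(99) and 113: 212
merge Y(174) and P(187): 361
merge Q(196) and Z(199): 395
merge 212 and 361: 573
merge 395 and 573: 968
The encoded length is the sum of every internal node's weight: 42 + 113 + 212 + 361 + 395 + 573 + 968 = 2664 bits.

2664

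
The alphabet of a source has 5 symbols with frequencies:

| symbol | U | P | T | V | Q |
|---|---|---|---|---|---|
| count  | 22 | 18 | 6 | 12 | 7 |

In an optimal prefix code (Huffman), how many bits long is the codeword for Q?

3

Build the tree from the bottom:
merge T(6) and Q(7): 13
merge V(12) and 13: 25
merge P(18) and U(22): 40
merge 25 and 40: 65
Q sits 3 levels below the root, so its codeword is 3 bits.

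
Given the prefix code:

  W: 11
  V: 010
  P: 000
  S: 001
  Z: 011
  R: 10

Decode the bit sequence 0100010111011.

Read left to right; each codeword is recognised as soon as it completes (prefix code):
  010→V | 001→S | 011→Z | 10→R | 11→W
Decoded message: VSZRW

VSZRW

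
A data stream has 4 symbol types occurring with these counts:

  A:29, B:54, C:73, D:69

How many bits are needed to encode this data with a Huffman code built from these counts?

Build the Huffman tree bottom-up:
combine A(29), B(54) → 83
combine D(69), C(73) → 142
combine 83, 142 → 225
Each symbol's bit-cost is frequency × depth; summing gives 450 bits (equivalently 83 + 142 + 225).

450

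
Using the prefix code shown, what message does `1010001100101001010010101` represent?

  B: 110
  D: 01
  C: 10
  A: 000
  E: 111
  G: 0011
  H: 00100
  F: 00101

Read left to right; each codeword is recognised as soon as it completes (prefix code):
  10→C | 10→C | 0011→G | 00101→F | 00101→F | 00101→F | 01→D
Decoded message: CCGFFFD

CCGFFFD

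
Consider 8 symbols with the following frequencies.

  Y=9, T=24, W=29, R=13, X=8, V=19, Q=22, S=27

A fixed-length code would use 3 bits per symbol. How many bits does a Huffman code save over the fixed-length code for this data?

12

Fixed-length: 3 bits × 151 symbols = 453 bits.
Huffman merges:
merge X(8) and Y(9): 17
merge R(13) and 17: 30
merge V(19) and Q(22): 41
merge T(24) and S(27): 51
merge W(29) and 30: 59
merge 41 and 51: 92
merge 59 and 92: 151
Huffman total = 17 + 30 + 41 + 51 + 59 + 92 + 151 = 441 bits.
Saving = 453 − 441 = 12 bits.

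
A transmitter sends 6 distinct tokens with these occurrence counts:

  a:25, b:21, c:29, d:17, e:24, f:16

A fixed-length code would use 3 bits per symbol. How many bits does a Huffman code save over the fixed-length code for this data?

Fixed-length: 3 bits × 132 symbols = 396 bits.
Huffman merges:
f(16) + d(17) → 33
b(21) + e(24) → 45
a(25) + c(29) → 54
33 + 45 → 78
54 + 78 → 132
Huffman total = 33 + 45 + 54 + 78 + 132 = 342 bits.
Saving = 396 − 342 = 54 bits.

54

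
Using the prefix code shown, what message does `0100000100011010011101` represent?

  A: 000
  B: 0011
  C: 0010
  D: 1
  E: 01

EACBEBDE

Read left to right; each codeword is recognised as soon as it completes (prefix code):
  01→E | 000→A | 0010→C | 0011→B | 01→E | 0011→B | 1→D | 01→E
Decoded message: EACBEBDE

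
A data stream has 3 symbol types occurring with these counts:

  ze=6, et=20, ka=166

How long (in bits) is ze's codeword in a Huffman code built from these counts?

2

Huffman merges, smallest pair first:
combine ze(6), et(20) → 26
combine 26, ka(166) → 192
ze's leaf is at depth 2, giving a 2-bit codeword.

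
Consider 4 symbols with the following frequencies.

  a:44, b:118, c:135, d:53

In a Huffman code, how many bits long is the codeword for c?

1

Huffman merges, smallest pair first:
combine a(44), d(53) → 97
combine 97, b(118) → 215
combine c(135), 215 → 350
c sits one level below the root: a 1-bit codeword.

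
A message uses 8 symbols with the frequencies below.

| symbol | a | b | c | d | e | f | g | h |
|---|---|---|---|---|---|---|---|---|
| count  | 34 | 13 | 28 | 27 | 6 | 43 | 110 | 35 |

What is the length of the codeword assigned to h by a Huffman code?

3

Repeatedly merge the two smallest:
merge e(6) and b(13): 19
merge 19 and d(27): 46
merge c(28) and a(34): 62
merge h(35) and f(43): 78
merge 46 and 62: 108
merge 78 and 108: 186
merge g(110) and 186: 296
The subtree containing h is merged 3 times, so code length = 3.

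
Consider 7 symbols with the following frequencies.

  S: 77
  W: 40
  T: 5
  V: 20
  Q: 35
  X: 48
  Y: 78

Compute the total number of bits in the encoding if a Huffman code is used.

779

Greedily combine the two least-frequent nodes:
T(5) + V(20) → 25
25 + Q(35) → 60
W(40) + X(48) → 88
60 + S(77) → 137
Y(78) + 88 → 166
137 + 166 → 303
Each symbol's bit-cost is frequency × depth; summing gives 779 bits (equivalently 25 + 60 + 88 + 137 + 166 + 303).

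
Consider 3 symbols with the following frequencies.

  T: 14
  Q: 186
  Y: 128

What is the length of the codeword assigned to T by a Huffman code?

2

Repeatedly merge the two smallest:
merge T(14) and Y(128): 142
merge 142 and Q(186): 328
T sits 2 levels below the root, so its codeword is 2 bits.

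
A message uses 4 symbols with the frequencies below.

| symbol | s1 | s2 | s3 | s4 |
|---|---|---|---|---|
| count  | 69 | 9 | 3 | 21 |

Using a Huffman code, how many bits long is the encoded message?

147

Merge the two smallest weights repeatedly:
s3(3) + s2(9) → 12
12 + s4(21) → 33
33 + s1(69) → 102
Total encoded bits = sum of merged weights = 12 + 33 + 102 = 147.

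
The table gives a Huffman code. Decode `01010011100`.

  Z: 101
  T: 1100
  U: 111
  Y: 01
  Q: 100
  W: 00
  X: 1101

YYWUW

Read left to right; each codeword is recognised as soon as it completes (prefix code):
  01→Y | 01→Y | 00→W | 111→U | 00→W
Decoded message: YYWUW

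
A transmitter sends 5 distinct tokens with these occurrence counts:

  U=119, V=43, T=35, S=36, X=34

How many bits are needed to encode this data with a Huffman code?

563

Greedily combine the two least-frequent nodes:
merge X(34) and T(35): 69
merge S(36) and V(43): 79
merge 69 and 79: 148
merge U(119) and 148: 267
Each symbol's bit-cost is frequency × depth; summing gives 563 bits (equivalently 69 + 79 + 148 + 267).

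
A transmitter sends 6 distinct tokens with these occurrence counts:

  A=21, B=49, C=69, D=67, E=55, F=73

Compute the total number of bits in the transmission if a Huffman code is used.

860

Build the Huffman tree bottom-up:
combine A(21), B(49) → 70
combine E(55), D(67) → 122
combine C(69), 70 → 139
combine F(73), 122 → 195
combine 139, 195 → 334
Total encoded bits = sum of merged weights = 70 + 122 + 139 + 195 + 334 = 860.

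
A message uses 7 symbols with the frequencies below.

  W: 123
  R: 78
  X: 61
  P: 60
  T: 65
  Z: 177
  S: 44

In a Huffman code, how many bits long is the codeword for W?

Build the tree from the bottom:
merge S(44) and P(60): 104
merge X(61) and T(65): 126
merge R(78) and 104: 182
merge W(123) and 126: 249
merge Z(177) and 182: 359
merge 249 and 359: 608
W's leaf is at depth 2, giving a 2-bit codeword.

2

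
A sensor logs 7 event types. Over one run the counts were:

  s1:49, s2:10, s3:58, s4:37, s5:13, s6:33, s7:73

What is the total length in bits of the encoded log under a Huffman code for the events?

711

Merge the two smallest weights repeatedly:
merge s2(10) and s5(13): 23
merge 23 and s6(33): 56
merge s4(37) and s1(49): 86
merge 56 and s3(58): 114
merge s7(73) and 86: 159
merge 114 and 159: 273
Total encoded bits = sum of merged weights = 23 + 56 + 86 + 114 + 159 + 273 = 711.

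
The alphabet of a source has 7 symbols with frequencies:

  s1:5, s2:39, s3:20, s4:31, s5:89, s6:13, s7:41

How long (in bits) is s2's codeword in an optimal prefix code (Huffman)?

3

Repeatedly merge the two smallest:
merge s1(5) and s6(13): 18
merge 18 and s3(20): 38
merge s4(31) and 38: 69
merge s2(39) and s7(41): 80
merge 69 and 80: 149
merge s5(89) and 149: 238
The subtree containing s2 is merged 3 times, so code length = 3.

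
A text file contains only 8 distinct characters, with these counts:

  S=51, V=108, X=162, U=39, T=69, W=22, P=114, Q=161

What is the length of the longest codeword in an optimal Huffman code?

5

Merge the two lowest-weight nodes at each step:
merge W(22) and U(39): 61
merge S(51) and 61: 112
merge T(69) and V(108): 177
merge 112 and P(114): 226
merge Q(161) and X(162): 323
merge 177 and 226: 403
merge 323 and 403: 726
The rarest symbols sit at the bottom; the longest codeword is 5 bits.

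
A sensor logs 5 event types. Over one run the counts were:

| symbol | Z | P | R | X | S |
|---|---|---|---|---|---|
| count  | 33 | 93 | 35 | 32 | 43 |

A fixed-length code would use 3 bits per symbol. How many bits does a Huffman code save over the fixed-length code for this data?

186

Fixed-length: 3 bits × 236 symbols = 708 bits.
Huffman merges:
merge X(32) and Z(33): 65
merge R(35) and S(43): 78
merge 65 and 78: 143
merge P(93) and 143: 236
Huffman total = 65 + 78 + 143 + 236 = 522 bits.
Saving = 708 − 522 = 186 bits.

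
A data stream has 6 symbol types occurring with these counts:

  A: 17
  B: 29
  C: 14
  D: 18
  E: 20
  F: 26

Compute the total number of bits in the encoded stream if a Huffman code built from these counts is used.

317

Build the Huffman tree bottom-up:
C(14) + A(17) → 31
D(18) + E(20) → 38
F(26) + B(29) → 55
31 + 38 → 69
55 + 69 → 124
Total encoded bits = sum of merged weights = 31 + 38 + 55 + 69 + 124 = 317.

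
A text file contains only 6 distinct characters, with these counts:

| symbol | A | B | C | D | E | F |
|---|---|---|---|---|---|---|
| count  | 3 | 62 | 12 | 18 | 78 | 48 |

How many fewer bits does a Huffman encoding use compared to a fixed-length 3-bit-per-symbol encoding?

173

Fixed-length: 3 bits × 221 symbols = 663 bits.
Huffman merges:
A(3) + C(12) → 15
15 + D(18) → 33
33 + F(48) → 81
B(62) + E(78) → 140
81 + 140 → 221
Huffman total = 15 + 33 + 81 + 140 + 221 = 490 bits.
Saving = 663 − 490 = 173 bits.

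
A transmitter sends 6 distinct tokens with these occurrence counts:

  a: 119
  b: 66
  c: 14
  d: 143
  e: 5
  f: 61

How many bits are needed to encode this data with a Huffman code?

Greedily combine the two least-frequent nodes:
combine e(5), c(14) → 19
combine 19, f(61) → 80
combine b(66), 80 → 146
combine a(119), d(143) → 262
combine 146, 262 → 408
Each symbol's bit-cost is frequency × depth; summing gives 915 bits (equivalently 19 + 80 + 146 + 262 + 408).

915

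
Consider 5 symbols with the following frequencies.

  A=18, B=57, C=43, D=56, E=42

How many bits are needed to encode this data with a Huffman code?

492

Merge the two smallest weights repeatedly:
combine A(18), E(42) → 60
combine C(43), D(56) → 99
combine B(57), 60 → 117
combine 99, 117 → 216
Total encoded bits = sum of merged weights = 60 + 99 + 117 + 216 = 492.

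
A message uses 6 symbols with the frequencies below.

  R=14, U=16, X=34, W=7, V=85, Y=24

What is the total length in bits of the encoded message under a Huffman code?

391

Build the Huffman tree bottom-up:
merge W(7) and R(14): 21
merge U(16) and 21: 37
merge Y(24) and X(34): 58
merge 37 and 58: 95
merge V(85) and 95: 180
The encoded length is the sum of every internal node's weight: 21 + 37 + 58 + 95 + 180 = 391 bits.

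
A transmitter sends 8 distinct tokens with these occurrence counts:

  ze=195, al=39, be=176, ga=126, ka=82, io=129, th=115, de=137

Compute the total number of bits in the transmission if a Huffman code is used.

2923

Greedily combine the two least-frequent nodes:
combine al(39), ka(82) → 121
combine th(115), 121 → 236
combine ga(126), io(129) → 255
combine de(137), be(176) → 313
combine ze(195), 236 → 431
combine 255, 313 → 568
combine 431, 568 → 999
Each symbol's bit-cost is frequency × depth; summing gives 2923 bits (equivalently 121 + 236 + 255 + 313 + 431 + 568 + 999).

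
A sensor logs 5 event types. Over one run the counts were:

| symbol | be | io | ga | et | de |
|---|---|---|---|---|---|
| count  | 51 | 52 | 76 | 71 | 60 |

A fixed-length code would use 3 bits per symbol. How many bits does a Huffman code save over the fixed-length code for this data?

207

Fixed-length: 3 bits × 310 symbols = 930 bits.
Huffman merges:
merge be(51) and io(52): 103
merge de(60) and et(71): 131
merge ga(76) and 103: 179
merge 131 and 179: 310
Huffman total = 103 + 131 + 179 + 310 = 723 bits.
Saving = 930 − 723 = 207 bits.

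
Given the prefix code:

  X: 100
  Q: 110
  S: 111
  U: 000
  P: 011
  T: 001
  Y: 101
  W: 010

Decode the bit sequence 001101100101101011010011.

TYXYYPWP

Read left to right; each codeword is recognised as soon as it completes (prefix code):
  001→T | 101→Y | 100→X | 101→Y | 101→Y | 011→P | 010→W | 011→P
Decoded message: TYXYYPWP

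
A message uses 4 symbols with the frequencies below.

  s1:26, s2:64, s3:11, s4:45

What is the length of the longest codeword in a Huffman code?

Merge the two lowest-weight nodes at each step:
s3(11) + s1(26) → 37
37 + s4(45) → 82
s2(64) + 82 → 146
The rarest symbols sit at the bottom; the longest codeword is 3 bits.

3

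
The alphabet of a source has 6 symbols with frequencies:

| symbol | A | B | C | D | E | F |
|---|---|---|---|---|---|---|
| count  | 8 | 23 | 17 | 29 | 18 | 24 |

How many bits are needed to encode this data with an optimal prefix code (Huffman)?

304

Greedily combine the two least-frequent nodes:
A(8) + C(17) → 25
E(18) + B(23) → 41
F(24) + 25 → 49
D(29) + 41 → 70
49 + 70 → 119
Each symbol's bit-cost is frequency × depth; summing gives 304 bits (equivalently 25 + 41 + 49 + 70 + 119).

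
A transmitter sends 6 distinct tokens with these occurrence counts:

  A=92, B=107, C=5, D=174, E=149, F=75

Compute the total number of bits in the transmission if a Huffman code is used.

Build the Huffman tree bottom-up:
merge C(5) and F(75): 80
merge 80 and A(92): 172
merge B(107) and E(149): 256
merge 172 and D(174): 346
merge 256 and 346: 602
Each symbol's bit-cost is frequency × depth; summing gives 1456 bits (equivalently 80 + 172 + 256 + 346 + 602).

1456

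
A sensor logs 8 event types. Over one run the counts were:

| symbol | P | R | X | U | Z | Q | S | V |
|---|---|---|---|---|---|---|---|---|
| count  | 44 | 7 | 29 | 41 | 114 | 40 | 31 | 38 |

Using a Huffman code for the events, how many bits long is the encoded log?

Greedily combine the two least-frequent nodes:
combine R(7), X(29) → 36
combine S(31), 36 → 67
combine V(38), Q(40) → 78
combine U(41), P(44) → 85
combine 67, 78 → 145
combine 85, Z(114) → 199
combine 145, 199 → 344
Total encoded bits = sum of merged weights = 36 + 67 + 78 + 85 + 145 + 199 + 344 = 954.

954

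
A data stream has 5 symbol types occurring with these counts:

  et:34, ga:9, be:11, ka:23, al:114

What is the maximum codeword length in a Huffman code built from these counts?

Merge the two lowest-weight nodes at each step:
ga(9) + be(11) → 20
20 + ka(23) → 43
et(34) + 43 → 77
77 + al(114) → 191
The first pair merged (ga, be) ends up deepest, at depth 4.

4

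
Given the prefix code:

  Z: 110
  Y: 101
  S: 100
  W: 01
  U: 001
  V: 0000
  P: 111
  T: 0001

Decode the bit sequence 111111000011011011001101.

PPVZZZWY

Read left to right; each codeword is recognised as soon as it completes (prefix code):
  111→P | 111→P | 0000→V | 110→Z | 110→Z | 110→Z | 01→W | 101→Y
Decoded message: PPVZZZWY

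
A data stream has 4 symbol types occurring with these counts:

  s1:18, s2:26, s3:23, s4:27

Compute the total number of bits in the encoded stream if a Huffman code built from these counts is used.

188

Greedily combine the two least-frequent nodes:
combine s1(18), s3(23) → 41
combine s2(26), s4(27) → 53
combine 41, 53 → 94
Each symbol's bit-cost is frequency × depth; summing gives 188 bits (equivalently 41 + 53 + 94).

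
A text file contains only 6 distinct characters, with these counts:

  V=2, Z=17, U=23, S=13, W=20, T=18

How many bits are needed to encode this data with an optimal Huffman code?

233

Greedily combine the two least-frequent nodes:
V(2) + S(13) → 15
15 + Z(17) → 32
T(18) + W(20) → 38
U(23) + 32 → 55
38 + 55 → 93
Each symbol's bit-cost is frequency × depth; summing gives 233 bits (equivalently 15 + 32 + 38 + 55 + 93).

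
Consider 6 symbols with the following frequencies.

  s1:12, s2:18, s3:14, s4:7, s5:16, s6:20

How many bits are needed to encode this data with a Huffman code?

Build the Huffman tree bottom-up:
s4(7) + s1(12) → 19
s3(14) + s5(16) → 30
s2(18) + 19 → 37
s6(20) + 30 → 50
37 + 50 → 87
The encoded length is the sum of every internal node's weight: 19 + 30 + 37 + 50 + 87 = 223 bits.

223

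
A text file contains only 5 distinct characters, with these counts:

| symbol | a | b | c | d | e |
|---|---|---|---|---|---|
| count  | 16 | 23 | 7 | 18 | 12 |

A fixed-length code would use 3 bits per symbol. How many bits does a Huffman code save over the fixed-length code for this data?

Fixed-length: 3 bits × 76 symbols = 228 bits.
Huffman merges:
c(7) + e(12) → 19
a(16) + d(18) → 34
19 + b(23) → 42
34 + 42 → 76
Huffman total = 19 + 34 + 42 + 76 = 171 bits.
Saving = 228 − 171 = 57 bits.

57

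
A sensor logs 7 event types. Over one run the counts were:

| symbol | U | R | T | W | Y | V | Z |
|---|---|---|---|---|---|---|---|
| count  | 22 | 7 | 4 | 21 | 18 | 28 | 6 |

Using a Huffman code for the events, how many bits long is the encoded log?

Greedily combine the two least-frequent nodes:
combine T(4), Z(6) → 10
combine R(7), 10 → 17
combine 17, Y(18) → 35
combine W(21), U(22) → 43
combine V(28), 35 → 63
combine 43, 63 → 106
Each symbol's bit-cost is frequency × depth; summing gives 274 bits (equivalently 10 + 17 + 35 + 43 + 63 + 106).

274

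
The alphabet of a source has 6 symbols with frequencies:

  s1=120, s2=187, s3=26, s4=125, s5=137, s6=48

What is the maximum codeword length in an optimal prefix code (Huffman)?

4

Merge the two lowest-weight nodes at each step:
merge s3(26) and s6(48): 74
merge 74 and s1(120): 194
merge s4(125) and s5(137): 262
merge s2(187) and 194: 381
merge 262 and 381: 643
The rarest symbols sit at the bottom; the longest codeword is 4 bits.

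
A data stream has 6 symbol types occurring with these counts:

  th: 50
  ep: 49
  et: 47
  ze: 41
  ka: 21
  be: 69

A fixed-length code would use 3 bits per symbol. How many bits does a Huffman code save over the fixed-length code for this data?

119

Fixed-length: 3 bits × 277 symbols = 831 bits.
Huffman merges:
ka(21) + ze(41) → 62
et(47) + ep(49) → 96
th(50) + 62 → 112
be(69) + 96 → 165
112 + 165 → 277
Huffman total = 62 + 96 + 112 + 165 + 277 = 712 bits.
Saving = 831 − 712 = 119 bits.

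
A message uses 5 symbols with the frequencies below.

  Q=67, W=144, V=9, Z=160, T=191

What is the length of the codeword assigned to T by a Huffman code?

Build the tree from the bottom:
combine V(9), Q(67) → 76
combine 76, W(144) → 220
combine Z(160), T(191) → 351
combine 220, 351 → 571
T sits 2 levels below the root, so its codeword is 2 bits.

2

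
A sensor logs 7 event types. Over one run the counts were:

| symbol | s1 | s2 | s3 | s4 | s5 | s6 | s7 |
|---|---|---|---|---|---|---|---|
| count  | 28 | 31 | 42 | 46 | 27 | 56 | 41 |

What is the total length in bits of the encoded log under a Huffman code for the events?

757

Merge the two smallest weights repeatedly:
merge s5(27) and s1(28): 55
merge s2(31) and s7(41): 72
merge s3(42) and s4(46): 88
merge 55 and s6(56): 111
merge 72 and 88: 160
merge 111 and 160: 271
Each symbol's bit-cost is frequency × depth; summing gives 757 bits (equivalently 55 + 72 + 88 + 111 + 160 + 271).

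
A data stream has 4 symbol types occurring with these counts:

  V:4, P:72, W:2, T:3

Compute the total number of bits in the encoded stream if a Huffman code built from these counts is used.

95

Build the Huffman tree bottom-up:
combine W(2), T(3) → 5
combine V(4), 5 → 9
combine 9, P(72) → 81
Total encoded bits = sum of merged weights = 5 + 9 + 81 = 95.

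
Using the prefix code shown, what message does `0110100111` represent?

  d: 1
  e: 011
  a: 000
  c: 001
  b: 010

Read left to right; each codeword is recognised as soon as it completes (prefix code):
  011→e | 010→b | 011→e | 1→d
Decoded message: ebed

ebed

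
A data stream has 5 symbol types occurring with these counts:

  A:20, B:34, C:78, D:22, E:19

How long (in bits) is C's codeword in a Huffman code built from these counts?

Build the tree from the bottom:
combine E(19), A(20) → 39
combine D(22), B(34) → 56
combine 39, 56 → 95
combine C(78), 95 → 173
C is a child of the root — depth 1, so its codeword is a single bit.

1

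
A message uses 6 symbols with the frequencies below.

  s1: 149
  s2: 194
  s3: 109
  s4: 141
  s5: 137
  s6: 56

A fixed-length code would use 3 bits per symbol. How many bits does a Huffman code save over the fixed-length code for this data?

Fixed-length: 3 bits × 786 symbols = 2358 bits.
Huffman merges:
combine s6(56), s3(109) → 165
combine s5(137), s4(141) → 278
combine s1(149), 165 → 314
combine s2(194), 278 → 472
combine 314, 472 → 786
Huffman total = 165 + 278 + 314 + 472 + 786 = 2015 bits.
Saving = 2358 − 2015 = 343 bits.

343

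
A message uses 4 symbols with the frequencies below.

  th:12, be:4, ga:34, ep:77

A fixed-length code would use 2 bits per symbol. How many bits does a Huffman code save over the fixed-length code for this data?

61

Fixed-length: 2 bits × 127 symbols = 254 bits.
Huffman merges:
combine be(4), th(12) → 16
combine 16, ga(34) → 50
combine 50, ep(77) → 127
Huffman total = 16 + 50 + 127 = 193 bits.
Saving = 254 − 193 = 61 bits.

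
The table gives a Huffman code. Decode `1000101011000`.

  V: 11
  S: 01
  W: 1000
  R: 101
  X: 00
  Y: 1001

Read left to right; each codeword is recognised as soon as it completes (prefix code):
  1000→W | 101→R | 01→S | 1000→W
Decoded message: WRSW

WRSW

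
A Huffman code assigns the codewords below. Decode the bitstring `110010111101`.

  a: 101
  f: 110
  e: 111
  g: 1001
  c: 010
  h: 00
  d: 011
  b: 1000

Read left to right; each codeword is recognised as soon as it completes (prefix code):
  110→f | 010→c | 111→e | 101→a
Decoded message: fcea

fcea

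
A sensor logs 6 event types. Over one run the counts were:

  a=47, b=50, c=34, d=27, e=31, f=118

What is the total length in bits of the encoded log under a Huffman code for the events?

Greedily combine the two least-frequent nodes:
combine d(27), e(31) → 58
combine c(34), a(47) → 81
combine b(50), 58 → 108
combine 81, 108 → 189
combine f(118), 189 → 307
Total encoded bits = sum of merged weights = 58 + 81 + 108 + 189 + 307 = 743.

743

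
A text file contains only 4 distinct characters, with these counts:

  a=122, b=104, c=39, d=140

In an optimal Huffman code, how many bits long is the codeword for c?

2

Build the tree from the bottom:
merge c(39) and b(104): 143
merge a(122) and d(140): 262
merge 143 and 262: 405
c's leaf is at depth 2, giving a 2-bit codeword.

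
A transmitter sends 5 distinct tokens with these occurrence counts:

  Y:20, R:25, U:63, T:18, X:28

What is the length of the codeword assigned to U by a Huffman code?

1

Huffman merges, smallest pair first:
combine T(18), Y(20) → 38
combine R(25), X(28) → 53
combine 38, 53 → 91
combine U(63), 91 → 154
U is merged only at the final step, so code length = 1.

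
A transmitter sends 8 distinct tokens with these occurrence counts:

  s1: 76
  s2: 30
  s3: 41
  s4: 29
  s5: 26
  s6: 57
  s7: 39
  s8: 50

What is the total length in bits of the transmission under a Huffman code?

1023

Greedily combine the two least-frequent nodes:
s5(26) + s4(29) → 55
s2(30) + s7(39) → 69
s3(41) + s8(50) → 91
55 + s6(57) → 112
69 + s1(76) → 145
91 + 112 → 203
145 + 203 → 348
Total encoded bits = sum of merged weights = 55 + 69 + 91 + 112 + 145 + 203 + 348 = 1023.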